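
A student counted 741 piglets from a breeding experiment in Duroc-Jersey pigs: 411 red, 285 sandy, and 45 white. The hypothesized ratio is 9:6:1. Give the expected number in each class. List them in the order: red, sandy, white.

416.8125, 277.875, 46.3125

Expected counts for N = 741 under a 9:6:1 ratio (total parts = 16):
  red: 741 × 9/16 = 416.8125
  sandy: 741 × 6/16 = 277.875
  white: 741 × 1/16 = 46.3125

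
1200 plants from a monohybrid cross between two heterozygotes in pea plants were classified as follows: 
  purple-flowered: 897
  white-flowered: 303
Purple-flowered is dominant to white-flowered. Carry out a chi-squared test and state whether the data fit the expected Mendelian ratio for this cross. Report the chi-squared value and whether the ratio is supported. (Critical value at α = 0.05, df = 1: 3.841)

0.040; consistent

For a monohybrid cross between heterozygotes with complete dominance, the expected phenotypic ratio is 3:1.
Under the 3:1 hypothesis (Σ ratio = 4, N = 1200):
  purple-flowered: 1200 × 3/4 = 900
  white-flowered: 1200 × 1/4 = 300
χ² = Σ (O − E)² / E
  purple-flowered: (897 − 900)² / 900 = 0.0100
  white-flowered: (303 − 300)² / 300 = 0.0300
χ² = 0.0100 + 0.0300 = 0.040
Degrees of freedom = 2 − 1 = 1; critical value at α = 0.05 is 3.841.
Since 0.040 < 3.841, we fail to reject the null hypothesis — the data are consistent with the 3:1 ratio.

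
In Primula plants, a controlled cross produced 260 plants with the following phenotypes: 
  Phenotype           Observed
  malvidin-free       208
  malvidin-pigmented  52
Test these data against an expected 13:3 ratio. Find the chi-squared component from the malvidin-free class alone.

0.050

Expected counts for N = 260 under a 13:3 ratio (total parts = 16):
  malvidin-free: 260 × 13/16 = 211.25
  malvidin-pigmented: 260 × 3/16 = 48.75
Contribution of malvidin-free: (208 − 211.25)² / 211.25 = 0.0500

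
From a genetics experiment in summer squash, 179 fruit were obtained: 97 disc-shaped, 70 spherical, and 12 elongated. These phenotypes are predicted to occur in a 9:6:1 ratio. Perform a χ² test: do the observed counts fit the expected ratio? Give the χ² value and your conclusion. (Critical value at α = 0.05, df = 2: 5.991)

0.317; consistent

The 9:6:1 ratio has 16 parts, so with N = 179 the expected counts are:
  disc-shaped: 179 × 9/16 = 100.6875
  spherical: 179 × 6/16 = 67.125
  elongated: 179 × 1/16 = 11.1875
χ² = Σ (O − E)² / E
  disc-shaped: (97 − 100.6875)² / 100.6875 = 0.1350
  spherical: (70 − 67.125)² / 67.125 = 0.1231
  elongated: (12 − 11.1875)² / 11.1875 = 0.0590
χ² = 0.1350 + 0.1231 + 0.0590 = 0.3171 ≈ 0.317
Degrees of freedom = 3 − 1 = 2; critical value at α = 0.05 is 5.991.
Since 0.317 < 5.991, we fail to reject the null hypothesis — the data are consistent with the 9:6:1 ratio.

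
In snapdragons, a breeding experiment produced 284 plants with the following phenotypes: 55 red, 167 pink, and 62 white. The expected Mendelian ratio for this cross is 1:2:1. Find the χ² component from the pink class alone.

4.401

Total ratio parts = 4. Expected numbers out of 284:
  red: 284 × 1/4 = 71
  pink: 284 × 2/4 = 142
  white: 284 × 1/4 = 71
Contribution of pink: (167 − 142)² / 142 = 4.4014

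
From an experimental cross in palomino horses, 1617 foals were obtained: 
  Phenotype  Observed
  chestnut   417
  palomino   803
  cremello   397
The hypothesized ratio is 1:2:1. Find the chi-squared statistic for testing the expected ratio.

Under the 1:2:1 hypothesis (Σ ratio = 4, N = 1617):
  chestnut: 1617 × 1/4 = 404.25
  palomino: 1617 × 2/4 = 808.5
  cremello: 1617 × 1/4 = 404.25
χ² = Σ (O − E)² / E
  chestnut: (417 − 404.25)² / 404.25 = 0.4021
  palomino: (803 − 808.5)² / 808.5 = 0.0374
  cremello: (397 − 404.25)² / 404.25 = 0.1300
χ² = 0.4021 + 0.0374 + 0.1300 = 0.5695 ≈ 0.570

0.570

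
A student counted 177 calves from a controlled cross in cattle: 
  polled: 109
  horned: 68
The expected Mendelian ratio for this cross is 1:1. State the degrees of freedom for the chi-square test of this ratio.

A goodness-of-fit test with 2 phenotype classes has df = 2 − 1 = 1.

1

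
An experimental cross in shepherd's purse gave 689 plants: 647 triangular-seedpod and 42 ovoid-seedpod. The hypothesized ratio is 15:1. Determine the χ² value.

0.028

Under the 15:1 hypothesis (Σ ratio = 16, N = 689):
  triangular-seedpod: 689 × 15/16 = 645.9375
  ovoid-seedpod: 689 × 1/16 = 43.0625
χ² = Σ (O − E)² / E
  triangular-seedpod: (647 − 645.9375)² / 645.9375 = 0.0017
  ovoid-seedpod: (42 − 43.0625)² / 43.0625 = 0.0262
χ² = 0.0017 + 0.0262 = 0.0279 ≈ 0.028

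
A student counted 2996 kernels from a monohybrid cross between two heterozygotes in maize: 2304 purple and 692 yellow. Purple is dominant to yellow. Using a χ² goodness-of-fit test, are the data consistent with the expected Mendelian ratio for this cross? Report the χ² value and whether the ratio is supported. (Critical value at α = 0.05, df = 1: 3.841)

5.784; not consistent

For a monohybrid cross between heterozygotes with complete dominance, the expected phenotypic ratio is 3:1.
The 3:1 ratio has 4 parts, so with N = 2996 the expected counts are:
  purple: 2996 × 3/4 = 2247
  yellow: 2996 × 1/4 = 749
χ² = Σ (O − E)² / E
  purple: (2304 − 2247)² / 2247 = 1.4459
  yellow: (692 − 749)² / 749 = 4.3378
χ² = 1.4459 + 4.3378 = 5.7837 ≈ 5.784
Degrees of freedom = 2 − 1 = 1; critical value at α = 0.05 is 3.841.
Since 5.784 > 3.841, we reject the null hypothesis — the data do not fit the 3:1 ratio.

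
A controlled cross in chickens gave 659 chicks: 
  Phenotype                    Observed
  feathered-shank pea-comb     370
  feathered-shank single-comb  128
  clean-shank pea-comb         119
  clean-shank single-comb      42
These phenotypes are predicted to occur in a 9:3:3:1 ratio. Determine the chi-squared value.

0.345

Under the 9:3:3:1 hypothesis (Σ ratio = 16, N = 659):
  feathered-shank pea-comb: 659 × 9/16 = 370.6875
  feathered-shank single-comb: 659 × 3/16 = 123.5625
  clean-shank pea-comb: 659 × 3/16 = 123.5625
  clean-shank single-comb: 659 × 1/16 = 41.1875
χ² = Σ (O − E)² / E
  feathered-shank pea-comb: (370 − 370.6875)² / 370.6875 = 0.0013
  feathered-shank single-comb: (128 − 123.5625)² / 123.5625 = 0.1594
  clean-shank pea-comb: (119 − 123.5625)² / 123.5625 = 0.1685
  clean-shank single-comb: (42 − 41.1875)² / 41.1875 = 0.0160
χ² = 0.0013 + 0.1594 + 0.1685 + 0.0160 = 0.3452 ≈ 0.345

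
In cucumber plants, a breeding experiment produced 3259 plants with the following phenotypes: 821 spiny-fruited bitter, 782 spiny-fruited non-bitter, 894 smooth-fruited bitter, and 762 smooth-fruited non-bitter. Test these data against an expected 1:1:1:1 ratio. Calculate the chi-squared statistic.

Under the 1:1:1:1 hypothesis (Σ ratio = 4, N = 3259):
  spiny-fruited bitter: 3259 × 1/4 = 814.75
  spiny-fruited non-bitter: 3259 × 1/4 = 814.75
  smooth-fruited bitter: 3259 × 1/4 = 814.75
  smooth-fruited non-bitter: 3259 × 1/4 = 814.75
χ² = Σ (O − E)² / E
  spiny-fruited bitter: (821 − 814.75)² / 814.75 = 0.0479
  spiny-fruited non-bitter: (782 − 814.75)² / 814.75 = 1.3164
  smooth-fruited bitter: (894 − 814.75)² / 814.75 = 7.7086
  smooth-fruited non-bitter: (762 − 814.75)² / 814.75 = 3.4152
χ² = 0.0479 + 1.3164 + 7.7086 + 3.4152 = 12.4881 ≈ 12.488

12.488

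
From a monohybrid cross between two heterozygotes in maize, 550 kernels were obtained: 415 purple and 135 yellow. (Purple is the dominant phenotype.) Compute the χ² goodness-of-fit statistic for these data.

0.061

For a monohybrid cross between heterozygotes with complete dominance, the expected phenotypic ratio is 3:1.
The 3:1 ratio has 4 parts, so with N = 550 the expected counts are:
  purple: 550 × 3/4 = 412.5
  yellow: 550 × 1/4 = 137.5
χ² = Σ (O − E)² / E
  purple: (415 − 412.5)² / 412.5 = 0.0152
  yellow: (135 − 137.5)² / 137.5 = 0.0455
χ² = 0.0152 + 0.0455 = 0.0607 ≈ 0.061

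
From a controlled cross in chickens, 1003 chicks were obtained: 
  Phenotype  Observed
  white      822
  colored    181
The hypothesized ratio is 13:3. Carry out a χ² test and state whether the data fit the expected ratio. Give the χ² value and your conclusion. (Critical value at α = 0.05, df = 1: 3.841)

0.326; consistent

Expected counts for N = 1003 under a 13:3 ratio (total parts = 16):
  white: 1003 × 13/16 = 814.9375
  colored: 1003 × 3/16 = 188.0625
χ² = Σ (O − E)² / E
  white: (822 − 814.9375)² / 814.9375 = 0.0612
  colored: (181 − 188.0625)² / 188.0625 = 0.2652
χ² = 0.0612 + 0.2652 = 0.3264 ≈ 0.326
Degrees of freedom = 2 − 1 = 1; critical value at α = 0.05 is 3.841.
Since 0.326 < 3.841, we fail to reject the null hypothesis — the data are consistent with the 13:3 ratio.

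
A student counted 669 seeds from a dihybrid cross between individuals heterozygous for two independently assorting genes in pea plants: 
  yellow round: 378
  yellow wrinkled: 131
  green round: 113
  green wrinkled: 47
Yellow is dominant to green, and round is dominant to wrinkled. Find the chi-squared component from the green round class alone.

A dihybrid F₂ with independent assortment and complete dominance at both loci gives a 9:3:3:1 phenotypic ratio.
Expected counts for N = 669 under a 9:3:3:1 ratio (total parts = 16):
  yellow round: 669 × 9/16 = 376.3125
  yellow wrinkled: 669 × 3/16 = 125.4375
  green round: 669 × 3/16 = 125.4375
  green wrinkled: 669 × 1/16 = 41.8125
Contribution of green round: (113 − 125.4375)² / 125.4375 = 1.2332

1.233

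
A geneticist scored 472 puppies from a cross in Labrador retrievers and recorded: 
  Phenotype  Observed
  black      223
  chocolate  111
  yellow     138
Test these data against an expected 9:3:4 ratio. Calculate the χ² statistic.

The 9:3:4 ratio has 16 parts, so with N = 472 the expected counts are:
  black: 472 × 9/16 = 265.5
  chocolate: 472 × 3/16 = 88.5
  yellow: 472 × 4/16 = 118
χ² = Σ (O − E)² / E
  black: (223 − 265.5)² / 265.5 = 6.8032
  chocolate: (111 − 88.5)² / 88.5 = 5.7203
  yellow: (138 − 118)² / 118 = 3.3898
χ² = 6.8032 + 5.7203 + 3.3898 = 15.9133 ≈ 15.913

15.913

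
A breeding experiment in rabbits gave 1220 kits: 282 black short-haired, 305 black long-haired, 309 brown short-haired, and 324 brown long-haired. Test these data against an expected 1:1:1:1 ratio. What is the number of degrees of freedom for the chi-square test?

A goodness-of-fit test with 4 phenotype classes has df = 4 − 1 = 3.

3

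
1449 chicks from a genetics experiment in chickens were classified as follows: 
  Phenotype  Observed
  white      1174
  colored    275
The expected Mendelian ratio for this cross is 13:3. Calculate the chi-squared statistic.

0.050

Expected counts for N = 1449 under a 13:3 ratio (total parts = 16):
  white: 1449 × 13/16 = 1177.3125
  colored: 1449 × 3/16 = 271.6875
χ² = Σ (O − E)² / E
  white: (1174 − 1177.3125)² / 1177.3125 = 0.0093
  colored: (275 − 271.6875)² / 271.6875 = 0.0404
χ² = 0.0093 + 0.0404 = 0.0497 ≈ 0.050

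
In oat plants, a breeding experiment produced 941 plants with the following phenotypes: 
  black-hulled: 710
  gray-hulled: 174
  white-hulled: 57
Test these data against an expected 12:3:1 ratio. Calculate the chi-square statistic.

0.115

Total ratio parts = 16. Expected numbers out of 941:
  black-hulled: 941 × 12/16 = 705.75
  gray-hulled: 941 × 3/16 = 176.4375
  white-hulled: 941 × 1/16 = 58.8125
χ² = Σ (O − E)² / E
  black-hulled: (710 − 705.75)² / 705.75 = 0.0256
  gray-hulled: (174 − 176.4375)² / 176.4375 = 0.0337
  white-hulled: (57 − 58.8125)² / 58.8125 = 0.0559
χ² = 0.0256 + 0.0337 + 0.0559 = 0.1152 ≈ 0.115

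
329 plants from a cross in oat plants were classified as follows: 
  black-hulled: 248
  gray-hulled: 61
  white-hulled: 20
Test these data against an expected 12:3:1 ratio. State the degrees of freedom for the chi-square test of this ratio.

2

A goodness-of-fit test with 3 phenotype classes has df = 3 − 1 = 2.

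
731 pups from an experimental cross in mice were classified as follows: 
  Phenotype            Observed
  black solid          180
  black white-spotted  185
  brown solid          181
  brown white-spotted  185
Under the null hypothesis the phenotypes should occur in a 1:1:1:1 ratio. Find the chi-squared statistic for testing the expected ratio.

Expected counts for N = 731 under a 1:1:1:1 ratio (total parts = 4):
  black solid: 731 × 1/4 = 182.75
  black white-spotted: 731 × 1/4 = 182.75
  brown solid: 731 × 1/4 = 182.75
  brown white-spotted: 731 × 1/4 = 182.75
χ² = Σ (O − E)² / E
  black solid: (180 − 182.75)² / 182.75 = 0.0414
  black white-spotted: (185 − 182.75)² / 182.75 = 0.0277
  brown solid: (181 − 182.75)² / 182.75 = 0.0168
  brown white-spotted: (185 − 182.75)² / 182.75 = 0.0277
χ² = 0.0414 + 0.0277 + 0.0168 + 0.0277 = 0.1136 ≈ 0.114

0.114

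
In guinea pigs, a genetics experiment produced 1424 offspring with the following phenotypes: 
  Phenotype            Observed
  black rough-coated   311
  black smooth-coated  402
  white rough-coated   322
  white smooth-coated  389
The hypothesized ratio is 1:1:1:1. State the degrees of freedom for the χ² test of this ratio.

A goodness-of-fit test with 4 phenotype classes has df = 4 − 1 = 3.

3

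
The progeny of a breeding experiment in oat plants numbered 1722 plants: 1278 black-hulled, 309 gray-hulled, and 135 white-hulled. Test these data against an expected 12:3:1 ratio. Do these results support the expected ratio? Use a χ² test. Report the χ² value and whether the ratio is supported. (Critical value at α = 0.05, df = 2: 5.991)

Under the 12:3:1 hypothesis (Σ ratio = 16, N = 1722):
  black-hulled: 1722 × 12/16 = 1291.5
  gray-hulled: 1722 × 3/16 = 322.875
  white-hulled: 1722 × 1/16 = 107.625
χ² = Σ (O − E)² / E
  black-hulled: (1278 − 1291.5)² / 1291.5 = 0.1411
  gray-hulled: (309 − 322.875)² / 322.875 = 0.5963
  white-hulled: (135 − 107.625)² / 107.625 = 6.9630
χ² = 0.1411 + 0.5963 + 6.9630 = 7.7004 ≈ 7.700
Degrees of freedom = 3 − 1 = 2; critical value at α = 0.05 is 5.991.
Since 7.700 > 5.991, we reject the null hypothesis — the data do not fit the 12:3:1 ratio.

7.700; not consistent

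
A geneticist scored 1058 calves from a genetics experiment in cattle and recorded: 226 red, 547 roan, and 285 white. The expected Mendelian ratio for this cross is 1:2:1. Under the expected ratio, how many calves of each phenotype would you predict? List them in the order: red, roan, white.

Total ratio parts = 4. Expected numbers out of 1058:
  red: 1058 × 1/4 = 264.5
  roan: 1058 × 2/4 = 529
  white: 1058 × 1/4 = 264.5

264.5, 529, 264.5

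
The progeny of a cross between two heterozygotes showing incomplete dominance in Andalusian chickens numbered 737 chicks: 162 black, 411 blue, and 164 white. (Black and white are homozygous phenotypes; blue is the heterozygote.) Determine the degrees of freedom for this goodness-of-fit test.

2

With incomplete dominance, a heterozygote × heterozygote cross gives a 1:2:1 phenotypic ratio.
A goodness-of-fit test with 3 phenotype classes has df = 3 − 1 = 2.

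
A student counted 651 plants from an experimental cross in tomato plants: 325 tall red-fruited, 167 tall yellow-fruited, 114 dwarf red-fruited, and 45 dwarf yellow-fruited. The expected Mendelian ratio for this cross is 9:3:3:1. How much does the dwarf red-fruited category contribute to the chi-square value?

The 9:3:3:1 ratio has 16 parts, so with N = 651 the expected counts are:
  tall red-fruited: 651 × 9/16 = 366.1875
  tall yellow-fruited: 651 × 3/16 = 122.0625
  dwarf red-fruited: 651 × 3/16 = 122.0625
  dwarf yellow-fruited: 651 × 1/16 = 40.6875
Contribution of dwarf red-fruited: (114 − 122.0625)² / 122.0625 = 0.5325

0.533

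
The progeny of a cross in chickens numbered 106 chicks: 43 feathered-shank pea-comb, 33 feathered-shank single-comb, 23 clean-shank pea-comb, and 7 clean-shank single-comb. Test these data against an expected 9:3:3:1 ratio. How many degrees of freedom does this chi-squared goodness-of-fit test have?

3

A goodness-of-fit test with 4 phenotype classes has df = 4 − 1 = 3.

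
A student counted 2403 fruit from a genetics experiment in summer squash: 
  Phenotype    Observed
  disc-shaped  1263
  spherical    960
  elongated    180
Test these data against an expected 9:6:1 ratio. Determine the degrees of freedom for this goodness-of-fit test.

A goodness-of-fit test with 3 phenotype classes has df = 3 − 1 = 2.

2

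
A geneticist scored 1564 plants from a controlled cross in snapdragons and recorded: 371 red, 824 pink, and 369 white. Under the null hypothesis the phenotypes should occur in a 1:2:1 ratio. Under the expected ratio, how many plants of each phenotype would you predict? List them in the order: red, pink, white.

Total ratio parts = 4. Expected numbers out of 1564:
  red: 1564 × 1/4 = 391
  pink: 1564 × 2/4 = 782
  white: 1564 × 1/4 = 391

391, 782, 391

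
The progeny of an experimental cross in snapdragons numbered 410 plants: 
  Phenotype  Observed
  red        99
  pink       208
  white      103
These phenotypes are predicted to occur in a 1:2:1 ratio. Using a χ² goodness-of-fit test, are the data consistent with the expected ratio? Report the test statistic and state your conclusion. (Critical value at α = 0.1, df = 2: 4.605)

0.166; consistent

The 1:2:1 ratio has 4 parts, so with N = 410 the expected counts are:
  red: 410 × 1/4 = 102.5
  pink: 410 × 2/4 = 205
  white: 410 × 1/4 = 102.5
χ² = Σ (O − E)² / E
  red: (99 − 102.5)² / 102.5 = 0.1195
  pink: (208 − 205)² / 205 = 0.0439
  white: (103 − 102.5)² / 102.5 = 0.0024
χ² = 0.1195 + 0.0439 + 0.0024 = 0.1658 ≈ 0.166
Degrees of freedom = 3 − 1 = 2; critical value at α = 0.1 is 4.605.
Since 0.166 < 4.605, we fail to reject the null hypothesis — the data are consistent with the 1:2:1 ratio.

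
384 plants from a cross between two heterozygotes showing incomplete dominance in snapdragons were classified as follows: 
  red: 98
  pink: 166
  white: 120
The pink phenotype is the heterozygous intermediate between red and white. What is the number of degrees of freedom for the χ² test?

2

With incomplete dominance, a heterozygote × heterozygote cross gives a 1:2:1 phenotypic ratio.
A goodness-of-fit test with 3 phenotype classes has df = 3 − 1 = 2.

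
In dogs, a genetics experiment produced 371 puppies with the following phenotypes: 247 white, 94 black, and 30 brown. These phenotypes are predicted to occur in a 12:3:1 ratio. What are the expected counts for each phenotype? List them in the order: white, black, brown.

278.25, 69.5625, 23.1875

Total ratio parts = 16. Expected numbers out of 371:
  white: 371 × 12/16 = 278.25
  black: 371 × 3/16 = 69.5625
  brown: 371 × 1/16 = 23.1875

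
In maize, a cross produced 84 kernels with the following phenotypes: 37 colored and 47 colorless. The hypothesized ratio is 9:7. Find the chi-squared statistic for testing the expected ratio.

5.082

Total ratio parts = 16. Expected numbers out of 84:
  colored: 84 × 9/16 = 47.25
  colorless: 84 × 7/16 = 36.75
χ² = Σ (O − E)² / E
  colored: (37 − 47.25)² / 47.25 = 2.2235
  colorless: (47 − 36.75)² / 36.75 = 2.8588
χ² = 2.2235 + 2.8588 = 5.0823 ≈ 5.082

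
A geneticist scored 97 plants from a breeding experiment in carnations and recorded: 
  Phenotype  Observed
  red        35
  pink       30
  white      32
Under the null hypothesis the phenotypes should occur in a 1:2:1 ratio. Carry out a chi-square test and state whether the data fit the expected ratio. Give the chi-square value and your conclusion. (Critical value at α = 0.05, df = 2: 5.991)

Under the 1:2:1 hypothesis (Σ ratio = 4, N = 97):
  red: 97 × 1/4 = 24.25
  pink: 97 × 2/4 = 48.5
  white: 97 × 1/4 = 24.25
χ² = Σ (O − E)² / E
  red: (35 − 24.25)² / 24.25 = 4.7655
  pink: (30 − 48.5)² / 48.5 = 7.0567
  white: (32 − 24.25)² / 24.25 = 2.4768
χ² = 4.7655 + 7.0567 + 2.4768 = 14.299
Degrees of freedom = 3 − 1 = 2; critical value at α = 0.05 is 5.991.
Since 14.299 > 5.991, we reject the null hypothesis — the data do not fit the 1:2:1 ratio.

14.299; not consistent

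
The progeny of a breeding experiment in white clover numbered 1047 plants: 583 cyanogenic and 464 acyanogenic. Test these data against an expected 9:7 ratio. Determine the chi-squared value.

0.137

Under the 9:7 hypothesis (Σ ratio = 16, N = 1047):
  cyanogenic: 1047 × 9/16 = 588.9375
  acyanogenic: 1047 × 7/16 = 458.0625
χ² = Σ (O − E)² / E
  cyanogenic: (583 − 588.9375)² / 588.9375 = 0.0599
  acyanogenic: (464 − 458.0625)² / 458.0625 = 0.0770
χ² = 0.0599 + 0.0770 = 0.1369 ≈ 0.137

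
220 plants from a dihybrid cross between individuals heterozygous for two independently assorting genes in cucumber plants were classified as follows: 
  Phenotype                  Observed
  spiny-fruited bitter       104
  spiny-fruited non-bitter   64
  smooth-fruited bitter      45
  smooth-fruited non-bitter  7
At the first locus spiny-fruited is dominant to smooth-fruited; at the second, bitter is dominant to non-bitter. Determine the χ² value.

A dihybrid F₂ with independent assortment and complete dominance at both loci gives a 9:3:3:1 phenotypic ratio.
Under the 9:3:3:1 hypothesis (Σ ratio = 16, N = 220):
  spiny-fruited bitter: 220 × 9/16 = 123.75
  spiny-fruited non-bitter: 220 × 3/16 = 41.25
  smooth-fruited bitter: 220 × 3/16 = 41.25
  smooth-fruited non-bitter: 220 × 1/16 = 13.75
χ² = Σ (O − E)² / E
  spiny-fruited bitter: (104 − 123.75)² / 123.75 = 3.1520
  spiny-fruited non-bitter: (64 − 41.25)² / 41.25 = 12.5470
  smooth-fruited bitter: (45 − 41.25)² / 41.25 = 0.3409
  smooth-fruited non-bitter: (7 − 13.75)² / 13.75 = 3.3136
χ² = 3.1520 + 12.5470 + 0.3409 + 3.3136 = 19.3535 ≈ 19.354

19.354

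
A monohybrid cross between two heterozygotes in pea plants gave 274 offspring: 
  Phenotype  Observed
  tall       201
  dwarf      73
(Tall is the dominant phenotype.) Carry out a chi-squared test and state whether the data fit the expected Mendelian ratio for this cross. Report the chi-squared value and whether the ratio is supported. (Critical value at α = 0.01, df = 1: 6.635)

0.394; consistent

For a monohybrid cross between heterozygotes with complete dominance, the expected phenotypic ratio is 3:1.
The 3:1 ratio has 4 parts, so with N = 274 the expected counts are:
  tall: 274 × 3/4 = 205.5
  dwarf: 274 × 1/4 = 68.5
χ² = Σ (O − E)² / E
  tall: (201 − 205.5)² / 205.5 = 0.0985
  dwarf: (73 − 68.5)² / 68.5 = 0.2956
χ² = 0.0985 + 0.2956 = 0.3941 ≈ 0.394
Degrees of freedom = 2 − 1 = 1; critical value at α = 0.01 is 6.635.
Since 0.394 < 6.635, we fail to reject the null hypothesis — the data are consistent with the 3:1 ratio.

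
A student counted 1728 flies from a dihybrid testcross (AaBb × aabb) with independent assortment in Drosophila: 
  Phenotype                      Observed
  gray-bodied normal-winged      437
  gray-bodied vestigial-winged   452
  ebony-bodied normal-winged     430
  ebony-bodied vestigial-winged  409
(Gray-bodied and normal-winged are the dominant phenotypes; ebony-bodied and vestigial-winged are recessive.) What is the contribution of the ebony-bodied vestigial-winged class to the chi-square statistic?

1.225

A dihybrid testcross with independent assortment gives a 1:1:1:1 ratio.
Expected counts for N = 1728 under a 1:1:1:1 ratio (total parts = 4):
  gray-bodied normal-winged: 1728 × 1/4 = 432
  gray-bodied vestigial-winged: 1728 × 1/4 = 432
  ebony-bodied normal-winged: 1728 × 1/4 = 432
  ebony-bodied vestigial-winged: 1728 × 1/4 = 432
Contribution of ebony-bodied vestigial-winged: (409 − 432)² / 432 = 1.2245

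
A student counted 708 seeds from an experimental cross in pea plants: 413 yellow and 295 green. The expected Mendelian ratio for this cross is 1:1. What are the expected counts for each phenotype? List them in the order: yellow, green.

Expected counts for N = 708 under a 1:1 ratio (total parts = 2):
  yellow: 708 × 1/2 = 354
  green: 708 × 1/2 = 354

354, 354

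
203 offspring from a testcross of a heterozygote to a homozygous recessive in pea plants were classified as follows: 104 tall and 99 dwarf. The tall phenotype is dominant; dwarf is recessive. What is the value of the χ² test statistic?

A testcross of a heterozygote (Aa × aa) gives a 1:1 phenotypic ratio.
Total ratio parts = 2. Expected numbers out of 203:
  tall: 203 × 1/2 = 101.5
  dwarf: 203 × 1/2 = 101.5
χ² = Σ (O − E)² / E
  tall: (104 − 101.5)² / 101.5 = 0.0616
  dwarf: (99 − 101.5)² / 101.5 = 0.0616
χ² = 0.0616 + 0.0616 = 0.1232 ≈ 0.123

0.123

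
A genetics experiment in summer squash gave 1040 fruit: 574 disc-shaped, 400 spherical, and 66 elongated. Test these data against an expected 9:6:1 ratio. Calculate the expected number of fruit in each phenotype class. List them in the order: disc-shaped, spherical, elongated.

Total ratio parts = 16. Expected numbers out of 1040:
  disc-shaped: 1040 × 9/16 = 585
  spherical: 1040 × 6/16 = 390
  elongated: 1040 × 1/16 = 65

585, 390, 65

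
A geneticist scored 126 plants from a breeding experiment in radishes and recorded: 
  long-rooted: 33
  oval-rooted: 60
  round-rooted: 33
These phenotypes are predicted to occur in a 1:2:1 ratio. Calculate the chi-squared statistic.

0.286

Under the 1:2:1 hypothesis (Σ ratio = 4, N = 126):
  long-rooted: 126 × 1/4 = 31.5
  oval-rooted: 126 × 2/4 = 63
  round-rooted: 126 × 1/4 = 31.5
χ² = Σ (O − E)² / E
  long-rooted: (33 − 31.5)² / 31.5 = 0.0714
  oval-rooted: (60 − 63)² / 63 = 0.1429
  round-rooted: (33 − 31.5)² / 31.5 = 0.0714
χ² = 0.0714 + 0.1429 + 0.0714 = 0.2857 ≈ 0.286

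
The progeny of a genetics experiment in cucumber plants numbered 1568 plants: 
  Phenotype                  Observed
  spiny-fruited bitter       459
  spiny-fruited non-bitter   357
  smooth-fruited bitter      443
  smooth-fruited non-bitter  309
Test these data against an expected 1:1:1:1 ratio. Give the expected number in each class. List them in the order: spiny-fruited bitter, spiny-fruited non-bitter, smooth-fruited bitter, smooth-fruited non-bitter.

392, 392, 392, 392

Total ratio parts = 4. Expected numbers out of 1568:
  spiny-fruited bitter: 1568 × 1/4 = 392
  spiny-fruited non-bitter: 1568 × 1/4 = 392
  smooth-fruited bitter: 1568 × 1/4 = 392
  smooth-fruited non-bitter: 1568 × 1/4 = 392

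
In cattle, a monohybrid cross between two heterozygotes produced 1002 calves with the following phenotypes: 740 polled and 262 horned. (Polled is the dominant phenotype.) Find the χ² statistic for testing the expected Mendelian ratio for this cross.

0.704

For a monohybrid cross between heterozygotes with complete dominance, the expected phenotypic ratio is 3:1.
The 3:1 ratio has 4 parts, so with N = 1002 the expected counts are:
  polled: 1002 × 3/4 = 751.5
  horned: 1002 × 1/4 = 250.5
χ² = Σ (O − E)² / E
  polled: (740 − 751.5)² / 751.5 = 0.1760
  horned: (262 − 250.5)² / 250.5 = 0.5279
χ² = 0.1760 + 0.5279 = 0.7039 ≈ 0.704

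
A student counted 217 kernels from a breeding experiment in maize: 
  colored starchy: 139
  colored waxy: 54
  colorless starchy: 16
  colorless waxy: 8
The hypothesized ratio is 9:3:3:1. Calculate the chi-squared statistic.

Total ratio parts = 16. Expected numbers out of 217:
  colored starchy: 217 × 9/16 = 122.0625
  colored waxy: 217 × 3/16 = 40.6875
  colorless starchy: 217 × 3/16 = 40.6875
  colorless waxy: 217 × 1/16 = 13.5625
χ² = Σ (O − E)² / E
  colored starchy: (139 − 122.0625)² / 122.0625 = 2.3503
  colored waxy: (54 − 40.6875)² / 40.6875 = 4.3557
  colorless starchy: (16 − 40.6875)² / 40.6875 = 14.9794
  colorless waxy: (8 − 13.5625)² / 13.5625 = 2.2814
χ² = 2.3503 + 4.3557 + 14.9794 + 2.2814 = 23.9668 ≈ 23.967

23.967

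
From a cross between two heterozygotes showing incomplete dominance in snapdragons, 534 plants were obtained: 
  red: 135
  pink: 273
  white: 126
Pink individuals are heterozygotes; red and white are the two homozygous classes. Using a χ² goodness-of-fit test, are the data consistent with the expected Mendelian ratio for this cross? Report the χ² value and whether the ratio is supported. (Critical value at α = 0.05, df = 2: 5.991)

With incomplete dominance, a heterozygote × heterozygote cross gives a 1:2:1 phenotypic ratio.
The 1:2:1 ratio has 4 parts, so with N = 534 the expected counts are:
  red: 534 × 1/4 = 133.5
  pink: 534 × 2/4 = 267
  white: 534 × 1/4 = 133.5
χ² = Σ (O − E)² / E
  red: (135 − 133.5)² / 133.5 = 0.0169
  pink: (273 − 267)² / 267 = 0.1348
  white: (126 − 133.5)² / 133.5 = 0.4213
χ² = 0.0169 + 0.1348 + 0.4213 = 0.573
Degrees of freedom = 3 − 1 = 2; critical value at α = 0.05 is 5.991.
Since 0.573 < 5.991, we fail to reject the null hypothesis — the data are consistent with the 1:2:1 ratio.

0.573; consistent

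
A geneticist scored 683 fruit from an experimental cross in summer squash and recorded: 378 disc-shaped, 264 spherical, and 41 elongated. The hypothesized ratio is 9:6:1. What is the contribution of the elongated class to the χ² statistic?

0.067

Under the 9:6:1 hypothesis (Σ ratio = 16, N = 683):
  disc-shaped: 683 × 9/16 = 384.1875
  spherical: 683 × 6/16 = 256.125
  elongated: 683 × 1/16 = 42.6875
Contribution of elongated: (41 − 42.6875)² / 42.6875 = 0.0667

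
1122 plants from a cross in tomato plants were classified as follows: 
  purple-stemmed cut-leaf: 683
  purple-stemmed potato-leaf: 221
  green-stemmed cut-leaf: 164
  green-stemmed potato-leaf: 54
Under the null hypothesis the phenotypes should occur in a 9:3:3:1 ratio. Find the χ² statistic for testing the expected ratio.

18.731

Expected counts for N = 1122 under a 9:3:3:1 ratio (total parts = 16):
  purple-stemmed cut-leaf: 1122 × 9/16 = 631.125
  purple-stemmed potato-leaf: 1122 × 3/16 = 210.375
  green-stemmed cut-leaf: 1122 × 3/16 = 210.375
  green-stemmed potato-leaf: 1122 × 1/16 = 70.125
χ² = Σ (O − E)² / E
  purple-stemmed cut-leaf: (683 − 631.125)² / 631.125 = 4.2638
  purple-stemmed potato-leaf: (221 − 210.375)² / 210.375 = 0.5366
  green-stemmed cut-leaf: (164 − 210.375)² / 210.375 = 10.2229
  green-stemmed potato-leaf: (54 − 70.125)² / 70.125 = 3.7079
χ² = 4.2638 + 0.5366 + 10.2229 + 3.7079 = 18.7312 ≈ 18.731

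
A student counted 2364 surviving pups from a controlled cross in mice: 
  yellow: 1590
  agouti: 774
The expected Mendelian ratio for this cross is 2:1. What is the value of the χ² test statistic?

0.373

The 2:1 ratio has 3 parts, so with N = 2364 the expected counts are:
  yellow: 2364 × 2/3 = 1576
  agouti: 2364 × 1/3 = 788
χ² = Σ (O − E)² / E
  yellow: (1590 − 1576)² / 1576 = 0.1244
  agouti: (774 − 788)² / 788 = 0.2487
χ² = 0.1244 + 0.2487 = 0.3731 ≈ 0.373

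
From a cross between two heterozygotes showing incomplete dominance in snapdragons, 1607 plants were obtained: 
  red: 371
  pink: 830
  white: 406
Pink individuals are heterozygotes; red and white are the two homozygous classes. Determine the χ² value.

With incomplete dominance, a heterozygote × heterozygote cross gives a 1:2:1 phenotypic ratio.
Total ratio parts = 4. Expected numbers out of 1607:
  red: 1607 × 1/4 = 401.75
  pink: 1607 × 2/4 = 803.5
  white: 1607 × 1/4 = 401.75
χ² = Σ (O − E)² / E
  red: (371 − 401.75)² / 401.75 = 2.3536
  pink: (830 − 803.5)² / 803.5 = 0.8740
  white: (406 − 401.75)² / 401.75 = 0.0450
χ² = 2.3536 + 0.8740 + 0.0450 = 3.2726 ≈ 3.273

3.273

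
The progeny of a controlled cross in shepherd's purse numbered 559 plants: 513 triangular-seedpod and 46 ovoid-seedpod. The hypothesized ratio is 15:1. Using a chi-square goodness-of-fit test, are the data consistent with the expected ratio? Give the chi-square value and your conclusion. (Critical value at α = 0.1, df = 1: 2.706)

3.736; not consistent

Total ratio parts = 16. Expected numbers out of 559:
  triangular-seedpod: 559 × 15/16 = 524.0625
  ovoid-seedpod: 559 × 1/16 = 34.9375
χ² = Σ (O − E)² / E
  triangular-seedpod: (513 − 524.0625)² / 524.0625 = 0.2335
  ovoid-seedpod: (46 − 34.9375)² / 34.9375 = 3.5028
χ² = 0.2335 + 3.5028 = 3.7363 ≈ 3.736
Degrees of freedom = 2 − 1 = 1; critical value at α = 0.1 is 2.706.
Since 3.736 > 2.706, we reject the null hypothesis — the data do not fit the 15:1 ratio.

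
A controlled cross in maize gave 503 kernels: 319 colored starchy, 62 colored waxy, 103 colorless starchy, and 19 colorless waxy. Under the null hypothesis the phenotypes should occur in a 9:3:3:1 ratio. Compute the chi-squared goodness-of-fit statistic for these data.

The 9:3:3:1 ratio has 16 parts, so with N = 503 the expected counts are:
  colored starchy: 503 × 9/16 = 282.9375
  colored waxy: 503 × 3/16 = 94.3125
  colorless starchy: 503 × 3/16 = 94.3125
  colorless waxy: 503 × 1/16 = 31.4375
χ² = Σ (O − E)² / E
  colored starchy: (319 − 282.9375)² / 282.9375 = 4.5964
  colored waxy: (62 − 94.3125)² / 94.3125 = 11.0706
  colorless starchy: (103 − 94.3125)² / 94.3125 = 0.8002
  colorless waxy: (19 − 31.4375)² / 31.4375 = 4.9206
χ² = 4.5964 + 11.0706 + 0.8002 + 4.9206 = 21.3878 ≈ 21.388

21.388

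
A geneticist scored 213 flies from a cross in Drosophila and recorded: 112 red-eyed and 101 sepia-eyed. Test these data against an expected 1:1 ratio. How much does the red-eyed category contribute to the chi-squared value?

Expected counts for N = 213 under a 1:1 ratio (total parts = 2):
  red-eyed: 213 × 1/2 = 106.5
  sepia-eyed: 213 × 1/2 = 106.5
Contribution of red-eyed: (112 − 106.5)² / 106.5 = 0.2840

0.284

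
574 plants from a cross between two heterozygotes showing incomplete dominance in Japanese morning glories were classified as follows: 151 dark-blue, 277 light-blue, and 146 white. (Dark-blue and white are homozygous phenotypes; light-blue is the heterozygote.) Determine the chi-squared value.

With incomplete dominance, a heterozygote × heterozygote cross gives a 1:2:1 phenotypic ratio.
Expected counts for N = 574 under a 1:2:1 ratio (total parts = 4):
  dark-blue: 574 × 1/4 = 143.5
  light-blue: 574 × 2/4 = 287
  white: 574 × 1/4 = 143.5
χ² = Σ (O − E)² / E
  dark-blue: (151 − 143.5)² / 143.5 = 0.3920
  light-blue: (277 − 287)² / 287 = 0.3484
  white: (146 − 143.5)² / 143.5 = 0.0436
χ² = 0.3920 + 0.3484 + 0.0436 = 0.784

0.784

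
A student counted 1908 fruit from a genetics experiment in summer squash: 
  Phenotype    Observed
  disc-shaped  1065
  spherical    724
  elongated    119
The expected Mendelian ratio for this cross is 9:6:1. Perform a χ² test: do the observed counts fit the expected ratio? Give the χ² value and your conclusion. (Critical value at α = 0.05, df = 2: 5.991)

0.165; consistent

Total ratio parts = 16. Expected numbers out of 1908:
  disc-shaped: 1908 × 9/16 = 1073.25
  spherical: 1908 × 6/16 = 715.5
  elongated: 1908 × 1/16 = 119.25
χ² = Σ (O − E)² / E
  disc-shaped: (1065 − 1073.25)² / 1073.25 = 0.0634
  spherical: (724 − 715.5)² / 715.5 = 0.1010
  elongated: (119 − 119.25)² / 119.25 = 0.0005
χ² = 0.0634 + 0.1010 + 0.0005 = 0.1649 ≈ 0.165
Degrees of freedom = 3 − 1 = 2; critical value at α = 0.05 is 5.991.
Since 0.165 < 5.991, we fail to reject the null hypothesis — the data are consistent with the 9:6:1 ratio.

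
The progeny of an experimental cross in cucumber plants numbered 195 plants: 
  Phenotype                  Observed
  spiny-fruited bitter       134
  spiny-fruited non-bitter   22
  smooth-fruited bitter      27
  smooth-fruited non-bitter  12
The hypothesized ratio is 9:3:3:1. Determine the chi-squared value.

The 9:3:3:1 ratio has 16 parts, so with N = 195 the expected counts are:
  spiny-fruited bitter: 195 × 9/16 = 109.6875
  spiny-fruited non-bitter: 195 × 3/16 = 36.5625
  smooth-fruited bitter: 195 × 3/16 = 36.5625
  smooth-fruited non-bitter: 195 × 1/16 = 12.1875
χ² = Σ (O − E)² / E
  spiny-fruited bitter: (134 − 109.6875)² / 109.6875 = 5.3889
  spiny-fruited non-bitter: (22 − 36.5625)² / 36.5625 = 5.8001
  smooth-fruited bitter: (27 − 36.5625)² / 36.5625 = 2.5010
  smooth-fruited non-bitter: (12 − 12.1875)² / 12.1875 = 0.0029
χ² = 5.3889 + 5.8001 + 2.5010 + 0.0029 = 13.6929 ≈ 13.693

13.693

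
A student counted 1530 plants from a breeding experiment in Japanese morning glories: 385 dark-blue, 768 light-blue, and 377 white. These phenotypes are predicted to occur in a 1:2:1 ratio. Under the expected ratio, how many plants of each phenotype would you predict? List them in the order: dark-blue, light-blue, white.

382.5, 765, 382.5

Total ratio parts = 4. Expected numbers out of 1530:
  dark-blue: 1530 × 1/4 = 382.5
  light-blue: 1530 × 2/4 = 765
  white: 1530 × 1/4 = 382.5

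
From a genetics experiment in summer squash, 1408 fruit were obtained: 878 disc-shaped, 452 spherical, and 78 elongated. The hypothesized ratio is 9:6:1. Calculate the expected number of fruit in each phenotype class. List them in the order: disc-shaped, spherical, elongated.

Under the 9:6:1 hypothesis (Σ ratio = 16, N = 1408):
  disc-shaped: 1408 × 9/16 = 792
  spherical: 1408 × 6/16 = 528
  elongated: 1408 × 1/16 = 88

792, 528, 88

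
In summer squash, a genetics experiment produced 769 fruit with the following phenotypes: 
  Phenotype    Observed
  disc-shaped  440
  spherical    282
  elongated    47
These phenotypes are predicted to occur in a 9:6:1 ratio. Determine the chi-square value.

0.292

Total ratio parts = 16. Expected numbers out of 769:
  disc-shaped: 769 × 9/16 = 432.5625
  spherical: 769 × 6/16 = 288.375
  elongated: 769 × 1/16 = 48.0625
χ² = Σ (O − E)² / E
  disc-shaped: (440 − 432.5625)² / 432.5625 = 0.1279
  spherical: (282 − 288.375)² / 288.375 = 0.1409
  elongated: (47 − 48.0625)² / 48.0625 = 0.0235
χ² = 0.1279 + 0.1409 + 0.0235 = 0.2923 ≈ 0.292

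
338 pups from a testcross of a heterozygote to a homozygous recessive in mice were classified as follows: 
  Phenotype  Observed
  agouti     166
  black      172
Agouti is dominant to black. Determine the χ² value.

A testcross of a heterozygote (Aa × aa) gives a 1:1 phenotypic ratio.
The 1:1 ratio has 2 parts, so with N = 338 the expected counts are:
  agouti: 338 × 1/2 = 169
  black: 338 × 1/2 = 169
χ² = Σ (O − E)² / E
  agouti: (166 − 169)² / 169 = 0.0533
  black: (172 − 169)² / 169 = 0.0533
χ² = 0.0533 + 0.0533 = 0.1066 ≈ 0.107

0.107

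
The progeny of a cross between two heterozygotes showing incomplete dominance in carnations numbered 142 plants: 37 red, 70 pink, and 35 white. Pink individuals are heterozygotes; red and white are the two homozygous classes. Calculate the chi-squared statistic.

With incomplete dominance, a heterozygote × heterozygote cross gives a 1:2:1 phenotypic ratio.
Expected counts for N = 142 under a 1:2:1 ratio (total parts = 4):
  red: 142 × 1/4 = 35.5
  pink: 142 × 2/4 = 71
  white: 142 × 1/4 = 35.5
χ² = Σ (O − E)² / E
  red: (37 − 35.5)² / 35.5 = 0.0634
  pink: (70 − 71)² / 71 = 0.0141
  white: (35 − 35.5)² / 35.5 = 0.0070
χ² = 0.0634 + 0.0141 + 0.0070 = 0.0845 ≈ 0.085

0.085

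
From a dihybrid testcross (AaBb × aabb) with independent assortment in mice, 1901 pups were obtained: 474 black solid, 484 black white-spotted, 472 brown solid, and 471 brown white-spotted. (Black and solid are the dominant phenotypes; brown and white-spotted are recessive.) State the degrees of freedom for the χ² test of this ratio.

A dihybrid testcross with independent assortment gives a 1:1:1:1 ratio.
A goodness-of-fit test with 4 phenotype classes has df = 4 − 1 = 3.

3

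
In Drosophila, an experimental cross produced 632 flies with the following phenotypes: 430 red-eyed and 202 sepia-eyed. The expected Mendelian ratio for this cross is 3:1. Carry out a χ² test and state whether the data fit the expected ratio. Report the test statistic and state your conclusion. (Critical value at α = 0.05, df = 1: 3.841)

Total ratio parts = 4. Expected numbers out of 632:
  red-eyed: 632 × 3/4 = 474
  sepia-eyed: 632 × 1/4 = 158
χ² = Σ (O − E)² / E
  red-eyed: (430 − 474)² / 474 = 4.0844
  sepia-eyed: (202 − 158)² / 158 = 12.2532
χ² = 4.0844 + 12.2532 = 16.3376 ≈ 16.338
Degrees of freedom = 2 − 1 = 1; critical value at α = 0.05 is 3.841.
Since 16.338 > 3.841, we reject the null hypothesis — the data do not fit the 3:1 ratio.

16.338; not consistent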